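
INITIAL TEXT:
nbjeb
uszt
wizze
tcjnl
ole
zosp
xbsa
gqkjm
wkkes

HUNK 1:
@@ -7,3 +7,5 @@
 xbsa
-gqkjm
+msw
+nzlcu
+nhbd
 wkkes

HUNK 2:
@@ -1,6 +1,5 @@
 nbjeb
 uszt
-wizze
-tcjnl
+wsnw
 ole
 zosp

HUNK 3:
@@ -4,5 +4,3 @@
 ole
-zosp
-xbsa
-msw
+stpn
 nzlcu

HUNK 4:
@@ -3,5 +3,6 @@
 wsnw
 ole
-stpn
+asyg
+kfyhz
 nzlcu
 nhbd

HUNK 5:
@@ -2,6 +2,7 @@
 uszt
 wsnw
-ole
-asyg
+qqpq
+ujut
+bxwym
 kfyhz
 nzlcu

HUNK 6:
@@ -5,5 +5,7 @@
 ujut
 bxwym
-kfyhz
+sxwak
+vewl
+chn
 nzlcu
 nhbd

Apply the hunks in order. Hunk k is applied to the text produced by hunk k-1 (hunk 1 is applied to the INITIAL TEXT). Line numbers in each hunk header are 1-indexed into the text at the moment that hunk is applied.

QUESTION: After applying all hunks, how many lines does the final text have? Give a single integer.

Hunk 1: at line 7 remove [gqkjm] add [msw,nzlcu,nhbd] -> 11 lines: nbjeb uszt wizze tcjnl ole zosp xbsa msw nzlcu nhbd wkkes
Hunk 2: at line 1 remove [wizze,tcjnl] add [wsnw] -> 10 lines: nbjeb uszt wsnw ole zosp xbsa msw nzlcu nhbd wkkes
Hunk 3: at line 4 remove [zosp,xbsa,msw] add [stpn] -> 8 lines: nbjeb uszt wsnw ole stpn nzlcu nhbd wkkes
Hunk 4: at line 3 remove [stpn] add [asyg,kfyhz] -> 9 lines: nbjeb uszt wsnw ole asyg kfyhz nzlcu nhbd wkkes
Hunk 5: at line 2 remove [ole,asyg] add [qqpq,ujut,bxwym] -> 10 lines: nbjeb uszt wsnw qqpq ujut bxwym kfyhz nzlcu nhbd wkkes
Hunk 6: at line 5 remove [kfyhz] add [sxwak,vewl,chn] -> 12 lines: nbjeb uszt wsnw qqpq ujut bxwym sxwak vewl chn nzlcu nhbd wkkes
Final line count: 12

Answer: 12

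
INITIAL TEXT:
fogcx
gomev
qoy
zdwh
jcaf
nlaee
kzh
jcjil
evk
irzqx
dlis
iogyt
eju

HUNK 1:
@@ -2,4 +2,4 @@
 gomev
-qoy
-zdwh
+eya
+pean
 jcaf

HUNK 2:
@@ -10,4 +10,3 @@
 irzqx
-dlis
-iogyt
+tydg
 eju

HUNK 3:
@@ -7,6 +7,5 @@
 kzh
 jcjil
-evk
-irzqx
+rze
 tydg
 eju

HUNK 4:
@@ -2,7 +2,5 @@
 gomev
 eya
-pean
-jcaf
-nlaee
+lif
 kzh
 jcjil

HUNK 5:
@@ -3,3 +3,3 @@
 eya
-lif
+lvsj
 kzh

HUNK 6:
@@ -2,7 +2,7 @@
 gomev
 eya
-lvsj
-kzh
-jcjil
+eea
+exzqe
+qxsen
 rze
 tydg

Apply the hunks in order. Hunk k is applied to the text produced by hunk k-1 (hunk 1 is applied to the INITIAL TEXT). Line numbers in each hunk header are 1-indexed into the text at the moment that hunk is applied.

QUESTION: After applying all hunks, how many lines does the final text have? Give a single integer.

Hunk 1: at line 2 remove [qoy,zdwh] add [eya,pean] -> 13 lines: fogcx gomev eya pean jcaf nlaee kzh jcjil evk irzqx dlis iogyt eju
Hunk 2: at line 10 remove [dlis,iogyt] add [tydg] -> 12 lines: fogcx gomev eya pean jcaf nlaee kzh jcjil evk irzqx tydg eju
Hunk 3: at line 7 remove [evk,irzqx] add [rze] -> 11 lines: fogcx gomev eya pean jcaf nlaee kzh jcjil rze tydg eju
Hunk 4: at line 2 remove [pean,jcaf,nlaee] add [lif] -> 9 lines: fogcx gomev eya lif kzh jcjil rze tydg eju
Hunk 5: at line 3 remove [lif] add [lvsj] -> 9 lines: fogcx gomev eya lvsj kzh jcjil rze tydg eju
Hunk 6: at line 2 remove [lvsj,kzh,jcjil] add [eea,exzqe,qxsen] -> 9 lines: fogcx gomev eya eea exzqe qxsen rze tydg eju
Final line count: 9

Answer: 9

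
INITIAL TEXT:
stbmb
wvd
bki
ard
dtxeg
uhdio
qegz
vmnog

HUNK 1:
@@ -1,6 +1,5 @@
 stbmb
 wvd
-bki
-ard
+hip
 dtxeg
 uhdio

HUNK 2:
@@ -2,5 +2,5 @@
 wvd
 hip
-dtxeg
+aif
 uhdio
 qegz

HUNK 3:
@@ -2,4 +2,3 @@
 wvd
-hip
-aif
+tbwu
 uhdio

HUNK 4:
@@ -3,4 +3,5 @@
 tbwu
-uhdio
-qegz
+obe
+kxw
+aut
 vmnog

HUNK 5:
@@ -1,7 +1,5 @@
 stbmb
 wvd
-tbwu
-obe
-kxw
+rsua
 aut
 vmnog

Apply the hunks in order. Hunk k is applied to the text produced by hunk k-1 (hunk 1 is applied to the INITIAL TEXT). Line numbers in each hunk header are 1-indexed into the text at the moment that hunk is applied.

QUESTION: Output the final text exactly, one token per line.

Answer: stbmb
wvd
rsua
aut
vmnog

Derivation:
Hunk 1: at line 1 remove [bki,ard] add [hip] -> 7 lines: stbmb wvd hip dtxeg uhdio qegz vmnog
Hunk 2: at line 2 remove [dtxeg] add [aif] -> 7 lines: stbmb wvd hip aif uhdio qegz vmnog
Hunk 3: at line 2 remove [hip,aif] add [tbwu] -> 6 lines: stbmb wvd tbwu uhdio qegz vmnog
Hunk 4: at line 3 remove [uhdio,qegz] add [obe,kxw,aut] -> 7 lines: stbmb wvd tbwu obe kxw aut vmnog
Hunk 5: at line 1 remove [tbwu,obe,kxw] add [rsua] -> 5 lines: stbmb wvd rsua aut vmnog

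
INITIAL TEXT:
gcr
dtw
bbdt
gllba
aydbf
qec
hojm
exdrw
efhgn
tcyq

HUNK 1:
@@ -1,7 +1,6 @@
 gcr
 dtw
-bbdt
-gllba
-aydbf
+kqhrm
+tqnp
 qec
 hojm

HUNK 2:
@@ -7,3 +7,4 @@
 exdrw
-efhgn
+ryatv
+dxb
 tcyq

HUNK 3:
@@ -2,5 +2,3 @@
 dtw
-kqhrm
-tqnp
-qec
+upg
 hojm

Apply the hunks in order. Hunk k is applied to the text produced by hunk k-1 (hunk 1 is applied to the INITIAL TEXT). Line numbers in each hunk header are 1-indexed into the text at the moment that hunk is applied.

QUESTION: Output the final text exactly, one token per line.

Hunk 1: at line 1 remove [bbdt,gllba,aydbf] add [kqhrm,tqnp] -> 9 lines: gcr dtw kqhrm tqnp qec hojm exdrw efhgn tcyq
Hunk 2: at line 7 remove [efhgn] add [ryatv,dxb] -> 10 lines: gcr dtw kqhrm tqnp qec hojm exdrw ryatv dxb tcyq
Hunk 3: at line 2 remove [kqhrm,tqnp,qec] add [upg] -> 8 lines: gcr dtw upg hojm exdrw ryatv dxb tcyq

Answer: gcr
dtw
upg
hojm
exdrw
ryatv
dxb
tcyq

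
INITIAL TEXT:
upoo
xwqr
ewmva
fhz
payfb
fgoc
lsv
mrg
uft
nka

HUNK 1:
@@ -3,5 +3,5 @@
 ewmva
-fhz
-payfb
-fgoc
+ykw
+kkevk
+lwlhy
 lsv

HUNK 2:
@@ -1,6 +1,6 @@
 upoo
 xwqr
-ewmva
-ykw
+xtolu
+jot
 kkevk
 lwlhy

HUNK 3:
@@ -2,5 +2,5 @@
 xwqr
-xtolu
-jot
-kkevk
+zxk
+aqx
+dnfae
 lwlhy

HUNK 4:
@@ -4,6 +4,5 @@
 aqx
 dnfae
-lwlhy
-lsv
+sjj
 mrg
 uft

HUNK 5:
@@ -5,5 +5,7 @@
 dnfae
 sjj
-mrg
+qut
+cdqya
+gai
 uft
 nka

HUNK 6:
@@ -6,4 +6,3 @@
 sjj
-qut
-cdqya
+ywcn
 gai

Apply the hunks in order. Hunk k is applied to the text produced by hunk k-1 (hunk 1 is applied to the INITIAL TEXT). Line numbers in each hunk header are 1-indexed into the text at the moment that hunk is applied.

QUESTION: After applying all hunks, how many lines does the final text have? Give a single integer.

Answer: 10

Derivation:
Hunk 1: at line 3 remove [fhz,payfb,fgoc] add [ykw,kkevk,lwlhy] -> 10 lines: upoo xwqr ewmva ykw kkevk lwlhy lsv mrg uft nka
Hunk 2: at line 1 remove [ewmva,ykw] add [xtolu,jot] -> 10 lines: upoo xwqr xtolu jot kkevk lwlhy lsv mrg uft nka
Hunk 3: at line 2 remove [xtolu,jot,kkevk] add [zxk,aqx,dnfae] -> 10 lines: upoo xwqr zxk aqx dnfae lwlhy lsv mrg uft nka
Hunk 4: at line 4 remove [lwlhy,lsv] add [sjj] -> 9 lines: upoo xwqr zxk aqx dnfae sjj mrg uft nka
Hunk 5: at line 5 remove [mrg] add [qut,cdqya,gai] -> 11 lines: upoo xwqr zxk aqx dnfae sjj qut cdqya gai uft nka
Hunk 6: at line 6 remove [qut,cdqya] add [ywcn] -> 10 lines: upoo xwqr zxk aqx dnfae sjj ywcn gai uft nka
Final line count: 10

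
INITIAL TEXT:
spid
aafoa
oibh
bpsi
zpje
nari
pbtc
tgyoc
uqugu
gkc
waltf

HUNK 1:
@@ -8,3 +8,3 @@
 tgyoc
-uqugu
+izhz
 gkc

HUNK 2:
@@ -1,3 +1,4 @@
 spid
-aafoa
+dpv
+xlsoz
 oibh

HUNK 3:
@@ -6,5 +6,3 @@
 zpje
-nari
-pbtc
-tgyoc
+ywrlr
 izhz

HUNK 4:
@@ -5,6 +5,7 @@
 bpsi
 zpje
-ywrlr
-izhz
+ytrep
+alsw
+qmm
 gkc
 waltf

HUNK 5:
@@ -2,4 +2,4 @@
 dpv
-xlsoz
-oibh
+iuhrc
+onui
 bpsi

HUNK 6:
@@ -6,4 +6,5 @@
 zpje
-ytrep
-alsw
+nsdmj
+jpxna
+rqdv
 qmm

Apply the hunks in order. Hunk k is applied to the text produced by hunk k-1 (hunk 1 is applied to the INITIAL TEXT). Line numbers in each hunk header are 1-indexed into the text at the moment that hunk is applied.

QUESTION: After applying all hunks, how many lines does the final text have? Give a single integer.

Hunk 1: at line 8 remove [uqugu] add [izhz] -> 11 lines: spid aafoa oibh bpsi zpje nari pbtc tgyoc izhz gkc waltf
Hunk 2: at line 1 remove [aafoa] add [dpv,xlsoz] -> 12 lines: spid dpv xlsoz oibh bpsi zpje nari pbtc tgyoc izhz gkc waltf
Hunk 3: at line 6 remove [nari,pbtc,tgyoc] add [ywrlr] -> 10 lines: spid dpv xlsoz oibh bpsi zpje ywrlr izhz gkc waltf
Hunk 4: at line 5 remove [ywrlr,izhz] add [ytrep,alsw,qmm] -> 11 lines: spid dpv xlsoz oibh bpsi zpje ytrep alsw qmm gkc waltf
Hunk 5: at line 2 remove [xlsoz,oibh] add [iuhrc,onui] -> 11 lines: spid dpv iuhrc onui bpsi zpje ytrep alsw qmm gkc waltf
Hunk 6: at line 6 remove [ytrep,alsw] add [nsdmj,jpxna,rqdv] -> 12 lines: spid dpv iuhrc onui bpsi zpje nsdmj jpxna rqdv qmm gkc waltf
Final line count: 12

Answer: 12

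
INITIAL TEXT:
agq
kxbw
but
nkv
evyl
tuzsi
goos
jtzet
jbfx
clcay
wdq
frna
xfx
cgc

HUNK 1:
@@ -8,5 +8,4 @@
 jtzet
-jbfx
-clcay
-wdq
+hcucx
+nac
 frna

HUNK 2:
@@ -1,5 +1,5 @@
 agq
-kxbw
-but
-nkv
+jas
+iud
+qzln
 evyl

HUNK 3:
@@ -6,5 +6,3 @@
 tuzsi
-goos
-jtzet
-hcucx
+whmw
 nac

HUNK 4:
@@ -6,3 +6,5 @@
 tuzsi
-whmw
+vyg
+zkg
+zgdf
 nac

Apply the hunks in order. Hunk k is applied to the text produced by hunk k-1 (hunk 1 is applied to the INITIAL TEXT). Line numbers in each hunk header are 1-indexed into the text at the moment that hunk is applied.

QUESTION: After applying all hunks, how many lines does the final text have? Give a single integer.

Answer: 13

Derivation:
Hunk 1: at line 8 remove [jbfx,clcay,wdq] add [hcucx,nac] -> 13 lines: agq kxbw but nkv evyl tuzsi goos jtzet hcucx nac frna xfx cgc
Hunk 2: at line 1 remove [kxbw,but,nkv] add [jas,iud,qzln] -> 13 lines: agq jas iud qzln evyl tuzsi goos jtzet hcucx nac frna xfx cgc
Hunk 3: at line 6 remove [goos,jtzet,hcucx] add [whmw] -> 11 lines: agq jas iud qzln evyl tuzsi whmw nac frna xfx cgc
Hunk 4: at line 6 remove [whmw] add [vyg,zkg,zgdf] -> 13 lines: agq jas iud qzln evyl tuzsi vyg zkg zgdf nac frna xfx cgc
Final line count: 13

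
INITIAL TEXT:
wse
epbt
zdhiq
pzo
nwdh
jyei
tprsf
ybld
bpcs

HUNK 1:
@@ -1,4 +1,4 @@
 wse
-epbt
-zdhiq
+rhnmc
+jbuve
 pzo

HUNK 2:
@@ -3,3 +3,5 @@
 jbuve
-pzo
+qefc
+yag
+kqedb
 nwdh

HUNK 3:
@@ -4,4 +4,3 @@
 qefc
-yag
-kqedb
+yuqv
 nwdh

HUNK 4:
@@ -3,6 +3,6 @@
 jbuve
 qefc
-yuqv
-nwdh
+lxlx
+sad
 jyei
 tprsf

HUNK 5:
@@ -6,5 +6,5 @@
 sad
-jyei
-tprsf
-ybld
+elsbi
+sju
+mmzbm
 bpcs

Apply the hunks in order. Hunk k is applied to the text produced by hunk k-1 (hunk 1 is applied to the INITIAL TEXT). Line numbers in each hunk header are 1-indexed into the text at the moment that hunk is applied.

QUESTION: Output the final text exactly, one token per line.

Hunk 1: at line 1 remove [epbt,zdhiq] add [rhnmc,jbuve] -> 9 lines: wse rhnmc jbuve pzo nwdh jyei tprsf ybld bpcs
Hunk 2: at line 3 remove [pzo] add [qefc,yag,kqedb] -> 11 lines: wse rhnmc jbuve qefc yag kqedb nwdh jyei tprsf ybld bpcs
Hunk 3: at line 4 remove [yag,kqedb] add [yuqv] -> 10 lines: wse rhnmc jbuve qefc yuqv nwdh jyei tprsf ybld bpcs
Hunk 4: at line 3 remove [yuqv,nwdh] add [lxlx,sad] -> 10 lines: wse rhnmc jbuve qefc lxlx sad jyei tprsf ybld bpcs
Hunk 5: at line 6 remove [jyei,tprsf,ybld] add [elsbi,sju,mmzbm] -> 10 lines: wse rhnmc jbuve qefc lxlx sad elsbi sju mmzbm bpcs

Answer: wse
rhnmc
jbuve
qefc
lxlx
sad
elsbi
sju
mmzbm
bpcs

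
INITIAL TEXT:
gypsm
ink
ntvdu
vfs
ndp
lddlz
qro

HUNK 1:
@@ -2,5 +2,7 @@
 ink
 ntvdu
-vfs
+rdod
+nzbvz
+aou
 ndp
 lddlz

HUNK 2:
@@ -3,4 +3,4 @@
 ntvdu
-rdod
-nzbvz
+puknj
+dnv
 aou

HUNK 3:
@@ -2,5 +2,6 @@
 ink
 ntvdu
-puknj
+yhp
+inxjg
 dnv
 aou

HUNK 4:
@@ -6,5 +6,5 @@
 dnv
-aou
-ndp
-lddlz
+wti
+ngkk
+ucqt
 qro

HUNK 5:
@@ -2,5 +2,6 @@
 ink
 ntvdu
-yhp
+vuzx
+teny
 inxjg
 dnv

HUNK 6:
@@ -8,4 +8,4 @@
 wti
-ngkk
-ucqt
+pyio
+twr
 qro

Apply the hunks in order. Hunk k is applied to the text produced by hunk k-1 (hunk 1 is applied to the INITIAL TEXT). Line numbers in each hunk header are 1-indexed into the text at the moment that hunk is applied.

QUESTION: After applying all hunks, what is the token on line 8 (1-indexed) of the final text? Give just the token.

Answer: wti

Derivation:
Hunk 1: at line 2 remove [vfs] add [rdod,nzbvz,aou] -> 9 lines: gypsm ink ntvdu rdod nzbvz aou ndp lddlz qro
Hunk 2: at line 3 remove [rdod,nzbvz] add [puknj,dnv] -> 9 lines: gypsm ink ntvdu puknj dnv aou ndp lddlz qro
Hunk 3: at line 2 remove [puknj] add [yhp,inxjg] -> 10 lines: gypsm ink ntvdu yhp inxjg dnv aou ndp lddlz qro
Hunk 4: at line 6 remove [aou,ndp,lddlz] add [wti,ngkk,ucqt] -> 10 lines: gypsm ink ntvdu yhp inxjg dnv wti ngkk ucqt qro
Hunk 5: at line 2 remove [yhp] add [vuzx,teny] -> 11 lines: gypsm ink ntvdu vuzx teny inxjg dnv wti ngkk ucqt qro
Hunk 6: at line 8 remove [ngkk,ucqt] add [pyio,twr] -> 11 lines: gypsm ink ntvdu vuzx teny inxjg dnv wti pyio twr qro
Final line 8: wti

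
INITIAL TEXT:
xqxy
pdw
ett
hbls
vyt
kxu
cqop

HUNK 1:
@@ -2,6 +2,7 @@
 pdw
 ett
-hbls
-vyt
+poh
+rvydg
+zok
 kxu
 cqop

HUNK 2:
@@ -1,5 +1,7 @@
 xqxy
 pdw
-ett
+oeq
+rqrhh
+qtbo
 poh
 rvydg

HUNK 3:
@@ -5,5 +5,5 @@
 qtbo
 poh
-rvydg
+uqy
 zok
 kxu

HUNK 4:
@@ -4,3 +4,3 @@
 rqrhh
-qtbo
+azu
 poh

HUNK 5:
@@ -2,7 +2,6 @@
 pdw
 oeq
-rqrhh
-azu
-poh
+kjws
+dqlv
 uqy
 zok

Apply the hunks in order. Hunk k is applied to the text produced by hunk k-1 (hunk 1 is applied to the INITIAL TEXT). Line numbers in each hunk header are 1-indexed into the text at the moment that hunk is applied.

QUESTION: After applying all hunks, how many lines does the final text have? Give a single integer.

Answer: 9

Derivation:
Hunk 1: at line 2 remove [hbls,vyt] add [poh,rvydg,zok] -> 8 lines: xqxy pdw ett poh rvydg zok kxu cqop
Hunk 2: at line 1 remove [ett] add [oeq,rqrhh,qtbo] -> 10 lines: xqxy pdw oeq rqrhh qtbo poh rvydg zok kxu cqop
Hunk 3: at line 5 remove [rvydg] add [uqy] -> 10 lines: xqxy pdw oeq rqrhh qtbo poh uqy zok kxu cqop
Hunk 4: at line 4 remove [qtbo] add [azu] -> 10 lines: xqxy pdw oeq rqrhh azu poh uqy zok kxu cqop
Hunk 5: at line 2 remove [rqrhh,azu,poh] add [kjws,dqlv] -> 9 lines: xqxy pdw oeq kjws dqlv uqy zok kxu cqop
Final line count: 9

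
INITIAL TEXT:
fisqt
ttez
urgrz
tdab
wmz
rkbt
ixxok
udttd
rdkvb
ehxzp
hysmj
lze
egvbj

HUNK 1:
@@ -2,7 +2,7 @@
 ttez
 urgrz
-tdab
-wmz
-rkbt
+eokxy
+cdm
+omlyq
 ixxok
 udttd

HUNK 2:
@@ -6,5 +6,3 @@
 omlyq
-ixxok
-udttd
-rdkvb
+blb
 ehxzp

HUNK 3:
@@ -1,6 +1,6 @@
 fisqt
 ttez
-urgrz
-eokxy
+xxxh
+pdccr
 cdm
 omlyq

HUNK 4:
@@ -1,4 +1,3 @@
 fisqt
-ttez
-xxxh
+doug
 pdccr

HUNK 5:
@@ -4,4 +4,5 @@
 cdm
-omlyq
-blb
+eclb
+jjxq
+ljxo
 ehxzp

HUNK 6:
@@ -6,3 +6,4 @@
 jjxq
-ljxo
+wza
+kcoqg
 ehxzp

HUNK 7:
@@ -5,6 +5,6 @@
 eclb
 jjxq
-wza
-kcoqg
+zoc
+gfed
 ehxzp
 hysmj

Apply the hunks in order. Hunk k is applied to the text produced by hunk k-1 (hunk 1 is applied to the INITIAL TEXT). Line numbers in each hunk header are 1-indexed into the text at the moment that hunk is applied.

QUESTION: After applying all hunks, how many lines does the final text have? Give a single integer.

Answer: 12

Derivation:
Hunk 1: at line 2 remove [tdab,wmz,rkbt] add [eokxy,cdm,omlyq] -> 13 lines: fisqt ttez urgrz eokxy cdm omlyq ixxok udttd rdkvb ehxzp hysmj lze egvbj
Hunk 2: at line 6 remove [ixxok,udttd,rdkvb] add [blb] -> 11 lines: fisqt ttez urgrz eokxy cdm omlyq blb ehxzp hysmj lze egvbj
Hunk 3: at line 1 remove [urgrz,eokxy] add [xxxh,pdccr] -> 11 lines: fisqt ttez xxxh pdccr cdm omlyq blb ehxzp hysmj lze egvbj
Hunk 4: at line 1 remove [ttez,xxxh] add [doug] -> 10 lines: fisqt doug pdccr cdm omlyq blb ehxzp hysmj lze egvbj
Hunk 5: at line 4 remove [omlyq,blb] add [eclb,jjxq,ljxo] -> 11 lines: fisqt doug pdccr cdm eclb jjxq ljxo ehxzp hysmj lze egvbj
Hunk 6: at line 6 remove [ljxo] add [wza,kcoqg] -> 12 lines: fisqt doug pdccr cdm eclb jjxq wza kcoqg ehxzp hysmj lze egvbj
Hunk 7: at line 5 remove [wza,kcoqg] add [zoc,gfed] -> 12 lines: fisqt doug pdccr cdm eclb jjxq zoc gfed ehxzp hysmj lze egvbj
Final line count: 12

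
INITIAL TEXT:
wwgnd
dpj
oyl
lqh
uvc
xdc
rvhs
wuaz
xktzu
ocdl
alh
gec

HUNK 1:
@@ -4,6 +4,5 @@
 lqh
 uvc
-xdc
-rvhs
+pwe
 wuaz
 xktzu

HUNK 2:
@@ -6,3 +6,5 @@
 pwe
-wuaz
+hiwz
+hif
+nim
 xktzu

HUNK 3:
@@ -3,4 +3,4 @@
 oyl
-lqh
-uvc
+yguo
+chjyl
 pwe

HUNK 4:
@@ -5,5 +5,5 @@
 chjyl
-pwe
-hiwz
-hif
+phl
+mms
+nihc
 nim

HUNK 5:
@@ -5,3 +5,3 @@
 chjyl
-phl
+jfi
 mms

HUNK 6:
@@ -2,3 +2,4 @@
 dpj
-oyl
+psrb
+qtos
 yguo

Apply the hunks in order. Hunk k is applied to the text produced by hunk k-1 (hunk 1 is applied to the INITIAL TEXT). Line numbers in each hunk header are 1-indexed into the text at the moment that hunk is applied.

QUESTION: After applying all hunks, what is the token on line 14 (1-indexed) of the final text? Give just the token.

Answer: gec

Derivation:
Hunk 1: at line 4 remove [xdc,rvhs] add [pwe] -> 11 lines: wwgnd dpj oyl lqh uvc pwe wuaz xktzu ocdl alh gec
Hunk 2: at line 6 remove [wuaz] add [hiwz,hif,nim] -> 13 lines: wwgnd dpj oyl lqh uvc pwe hiwz hif nim xktzu ocdl alh gec
Hunk 3: at line 3 remove [lqh,uvc] add [yguo,chjyl] -> 13 lines: wwgnd dpj oyl yguo chjyl pwe hiwz hif nim xktzu ocdl alh gec
Hunk 4: at line 5 remove [pwe,hiwz,hif] add [phl,mms,nihc] -> 13 lines: wwgnd dpj oyl yguo chjyl phl mms nihc nim xktzu ocdl alh gec
Hunk 5: at line 5 remove [phl] add [jfi] -> 13 lines: wwgnd dpj oyl yguo chjyl jfi mms nihc nim xktzu ocdl alh gec
Hunk 6: at line 2 remove [oyl] add [psrb,qtos] -> 14 lines: wwgnd dpj psrb qtos yguo chjyl jfi mms nihc nim xktzu ocdl alh gec
Final line 14: gec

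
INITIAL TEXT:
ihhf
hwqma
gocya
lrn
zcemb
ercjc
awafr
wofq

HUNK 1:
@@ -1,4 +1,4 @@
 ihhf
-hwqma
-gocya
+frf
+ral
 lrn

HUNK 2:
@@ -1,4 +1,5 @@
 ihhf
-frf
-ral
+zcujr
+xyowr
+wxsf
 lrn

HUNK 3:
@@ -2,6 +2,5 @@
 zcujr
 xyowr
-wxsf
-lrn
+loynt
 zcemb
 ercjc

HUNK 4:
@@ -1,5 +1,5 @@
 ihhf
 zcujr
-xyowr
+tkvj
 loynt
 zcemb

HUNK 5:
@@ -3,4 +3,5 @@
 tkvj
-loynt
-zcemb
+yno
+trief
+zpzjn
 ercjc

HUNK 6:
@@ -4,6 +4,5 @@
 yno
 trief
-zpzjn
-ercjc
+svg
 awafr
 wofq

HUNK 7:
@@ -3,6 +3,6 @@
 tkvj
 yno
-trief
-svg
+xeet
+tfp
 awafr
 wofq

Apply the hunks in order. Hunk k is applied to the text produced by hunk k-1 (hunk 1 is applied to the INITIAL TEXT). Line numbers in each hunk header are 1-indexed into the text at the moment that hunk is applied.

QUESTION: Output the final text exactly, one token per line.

Hunk 1: at line 1 remove [hwqma,gocya] add [frf,ral] -> 8 lines: ihhf frf ral lrn zcemb ercjc awafr wofq
Hunk 2: at line 1 remove [frf,ral] add [zcujr,xyowr,wxsf] -> 9 lines: ihhf zcujr xyowr wxsf lrn zcemb ercjc awafr wofq
Hunk 3: at line 2 remove [wxsf,lrn] add [loynt] -> 8 lines: ihhf zcujr xyowr loynt zcemb ercjc awafr wofq
Hunk 4: at line 1 remove [xyowr] add [tkvj] -> 8 lines: ihhf zcujr tkvj loynt zcemb ercjc awafr wofq
Hunk 5: at line 3 remove [loynt,zcemb] add [yno,trief,zpzjn] -> 9 lines: ihhf zcujr tkvj yno trief zpzjn ercjc awafr wofq
Hunk 6: at line 4 remove [zpzjn,ercjc] add [svg] -> 8 lines: ihhf zcujr tkvj yno trief svg awafr wofq
Hunk 7: at line 3 remove [trief,svg] add [xeet,tfp] -> 8 lines: ihhf zcujr tkvj yno xeet tfp awafr wofq

Answer: ihhf
zcujr
tkvj
yno
xeet
tfp
awafr
wofq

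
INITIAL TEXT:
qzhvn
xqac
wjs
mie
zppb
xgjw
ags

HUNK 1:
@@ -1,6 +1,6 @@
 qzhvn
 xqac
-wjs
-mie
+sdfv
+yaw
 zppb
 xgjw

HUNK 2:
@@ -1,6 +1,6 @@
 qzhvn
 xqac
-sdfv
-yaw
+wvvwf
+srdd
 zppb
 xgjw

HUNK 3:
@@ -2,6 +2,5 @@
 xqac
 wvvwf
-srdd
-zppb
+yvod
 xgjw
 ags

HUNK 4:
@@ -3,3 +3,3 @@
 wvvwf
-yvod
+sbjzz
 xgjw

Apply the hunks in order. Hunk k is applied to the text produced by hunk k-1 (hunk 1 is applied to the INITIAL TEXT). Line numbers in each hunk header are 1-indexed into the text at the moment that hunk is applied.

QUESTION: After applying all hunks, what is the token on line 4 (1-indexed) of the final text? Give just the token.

Hunk 1: at line 1 remove [wjs,mie] add [sdfv,yaw] -> 7 lines: qzhvn xqac sdfv yaw zppb xgjw ags
Hunk 2: at line 1 remove [sdfv,yaw] add [wvvwf,srdd] -> 7 lines: qzhvn xqac wvvwf srdd zppb xgjw ags
Hunk 3: at line 2 remove [srdd,zppb] add [yvod] -> 6 lines: qzhvn xqac wvvwf yvod xgjw ags
Hunk 4: at line 3 remove [yvod] add [sbjzz] -> 6 lines: qzhvn xqac wvvwf sbjzz xgjw ags
Final line 4: sbjzz

Answer: sbjzz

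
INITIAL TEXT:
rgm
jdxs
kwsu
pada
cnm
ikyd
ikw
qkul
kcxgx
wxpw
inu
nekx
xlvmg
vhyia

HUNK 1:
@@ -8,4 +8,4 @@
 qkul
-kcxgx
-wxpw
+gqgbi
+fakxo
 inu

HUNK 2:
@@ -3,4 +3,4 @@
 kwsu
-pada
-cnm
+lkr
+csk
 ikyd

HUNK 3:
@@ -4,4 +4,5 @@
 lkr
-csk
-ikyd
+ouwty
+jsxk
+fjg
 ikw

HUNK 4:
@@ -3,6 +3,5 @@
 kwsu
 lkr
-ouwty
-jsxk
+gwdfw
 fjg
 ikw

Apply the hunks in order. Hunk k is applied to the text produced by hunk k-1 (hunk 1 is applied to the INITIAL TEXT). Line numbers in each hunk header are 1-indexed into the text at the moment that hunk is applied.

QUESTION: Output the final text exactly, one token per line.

Answer: rgm
jdxs
kwsu
lkr
gwdfw
fjg
ikw
qkul
gqgbi
fakxo
inu
nekx
xlvmg
vhyia

Derivation:
Hunk 1: at line 8 remove [kcxgx,wxpw] add [gqgbi,fakxo] -> 14 lines: rgm jdxs kwsu pada cnm ikyd ikw qkul gqgbi fakxo inu nekx xlvmg vhyia
Hunk 2: at line 3 remove [pada,cnm] add [lkr,csk] -> 14 lines: rgm jdxs kwsu lkr csk ikyd ikw qkul gqgbi fakxo inu nekx xlvmg vhyia
Hunk 3: at line 4 remove [csk,ikyd] add [ouwty,jsxk,fjg] -> 15 lines: rgm jdxs kwsu lkr ouwty jsxk fjg ikw qkul gqgbi fakxo inu nekx xlvmg vhyia
Hunk 4: at line 3 remove [ouwty,jsxk] add [gwdfw] -> 14 lines: rgm jdxs kwsu lkr gwdfw fjg ikw qkul gqgbi fakxo inu nekx xlvmg vhyia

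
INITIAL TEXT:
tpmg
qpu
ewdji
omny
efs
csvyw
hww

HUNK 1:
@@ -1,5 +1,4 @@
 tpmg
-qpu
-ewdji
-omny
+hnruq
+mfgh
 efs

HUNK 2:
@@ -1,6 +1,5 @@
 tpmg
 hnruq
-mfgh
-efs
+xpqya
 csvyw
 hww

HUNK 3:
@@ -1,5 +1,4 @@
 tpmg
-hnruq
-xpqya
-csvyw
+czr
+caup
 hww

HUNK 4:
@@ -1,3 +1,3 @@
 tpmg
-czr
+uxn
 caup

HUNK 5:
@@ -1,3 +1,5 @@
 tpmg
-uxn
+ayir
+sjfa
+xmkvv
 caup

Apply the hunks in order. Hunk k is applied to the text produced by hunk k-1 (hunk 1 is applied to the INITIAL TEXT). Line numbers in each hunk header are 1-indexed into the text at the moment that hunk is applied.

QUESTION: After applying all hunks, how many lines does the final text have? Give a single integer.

Hunk 1: at line 1 remove [qpu,ewdji,omny] add [hnruq,mfgh] -> 6 lines: tpmg hnruq mfgh efs csvyw hww
Hunk 2: at line 1 remove [mfgh,efs] add [xpqya] -> 5 lines: tpmg hnruq xpqya csvyw hww
Hunk 3: at line 1 remove [hnruq,xpqya,csvyw] add [czr,caup] -> 4 lines: tpmg czr caup hww
Hunk 4: at line 1 remove [czr] add [uxn] -> 4 lines: tpmg uxn caup hww
Hunk 5: at line 1 remove [uxn] add [ayir,sjfa,xmkvv] -> 6 lines: tpmg ayir sjfa xmkvv caup hww
Final line count: 6

Answer: 6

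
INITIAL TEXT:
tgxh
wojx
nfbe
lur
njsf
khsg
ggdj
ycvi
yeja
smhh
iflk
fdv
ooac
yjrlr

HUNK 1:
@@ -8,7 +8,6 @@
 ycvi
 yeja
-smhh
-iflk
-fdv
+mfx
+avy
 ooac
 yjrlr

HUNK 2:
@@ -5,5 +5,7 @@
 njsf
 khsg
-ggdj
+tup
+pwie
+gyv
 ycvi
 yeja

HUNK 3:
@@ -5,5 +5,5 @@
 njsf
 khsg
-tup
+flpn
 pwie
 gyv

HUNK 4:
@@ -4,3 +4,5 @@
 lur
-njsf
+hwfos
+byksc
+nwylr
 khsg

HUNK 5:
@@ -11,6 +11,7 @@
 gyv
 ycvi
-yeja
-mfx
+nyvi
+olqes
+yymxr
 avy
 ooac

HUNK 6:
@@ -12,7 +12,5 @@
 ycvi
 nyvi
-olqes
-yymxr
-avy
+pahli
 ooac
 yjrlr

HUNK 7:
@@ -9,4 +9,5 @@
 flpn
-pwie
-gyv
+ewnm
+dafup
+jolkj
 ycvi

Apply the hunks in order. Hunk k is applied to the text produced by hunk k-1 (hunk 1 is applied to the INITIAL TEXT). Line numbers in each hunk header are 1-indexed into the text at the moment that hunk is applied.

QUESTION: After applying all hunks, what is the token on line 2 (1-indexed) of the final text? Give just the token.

Hunk 1: at line 8 remove [smhh,iflk,fdv] add [mfx,avy] -> 13 lines: tgxh wojx nfbe lur njsf khsg ggdj ycvi yeja mfx avy ooac yjrlr
Hunk 2: at line 5 remove [ggdj] add [tup,pwie,gyv] -> 15 lines: tgxh wojx nfbe lur njsf khsg tup pwie gyv ycvi yeja mfx avy ooac yjrlr
Hunk 3: at line 5 remove [tup] add [flpn] -> 15 lines: tgxh wojx nfbe lur njsf khsg flpn pwie gyv ycvi yeja mfx avy ooac yjrlr
Hunk 4: at line 4 remove [njsf] add [hwfos,byksc,nwylr] -> 17 lines: tgxh wojx nfbe lur hwfos byksc nwylr khsg flpn pwie gyv ycvi yeja mfx avy ooac yjrlr
Hunk 5: at line 11 remove [yeja,mfx] add [nyvi,olqes,yymxr] -> 18 lines: tgxh wojx nfbe lur hwfos byksc nwylr khsg flpn pwie gyv ycvi nyvi olqes yymxr avy ooac yjrlr
Hunk 6: at line 12 remove [olqes,yymxr,avy] add [pahli] -> 16 lines: tgxh wojx nfbe lur hwfos byksc nwylr khsg flpn pwie gyv ycvi nyvi pahli ooac yjrlr
Hunk 7: at line 9 remove [pwie,gyv] add [ewnm,dafup,jolkj] -> 17 lines: tgxh wojx nfbe lur hwfos byksc nwylr khsg flpn ewnm dafup jolkj ycvi nyvi pahli ooac yjrlr
Final line 2: wojx

Answer: wojx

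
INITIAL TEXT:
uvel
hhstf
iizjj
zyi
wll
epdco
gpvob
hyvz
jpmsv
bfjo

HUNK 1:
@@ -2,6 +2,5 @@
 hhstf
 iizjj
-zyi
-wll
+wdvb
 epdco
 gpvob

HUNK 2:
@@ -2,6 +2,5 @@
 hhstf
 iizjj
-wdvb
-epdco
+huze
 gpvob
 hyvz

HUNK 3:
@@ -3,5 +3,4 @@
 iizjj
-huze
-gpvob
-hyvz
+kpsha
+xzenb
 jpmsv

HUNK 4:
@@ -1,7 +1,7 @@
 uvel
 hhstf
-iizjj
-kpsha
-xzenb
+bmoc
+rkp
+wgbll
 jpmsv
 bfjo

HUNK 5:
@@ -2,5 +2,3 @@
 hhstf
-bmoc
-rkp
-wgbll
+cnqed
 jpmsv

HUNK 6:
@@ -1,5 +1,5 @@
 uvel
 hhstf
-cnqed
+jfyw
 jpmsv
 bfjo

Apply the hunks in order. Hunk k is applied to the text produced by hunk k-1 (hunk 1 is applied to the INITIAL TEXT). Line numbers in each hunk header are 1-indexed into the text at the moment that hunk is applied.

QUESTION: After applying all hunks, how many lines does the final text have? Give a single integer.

Hunk 1: at line 2 remove [zyi,wll] add [wdvb] -> 9 lines: uvel hhstf iizjj wdvb epdco gpvob hyvz jpmsv bfjo
Hunk 2: at line 2 remove [wdvb,epdco] add [huze] -> 8 lines: uvel hhstf iizjj huze gpvob hyvz jpmsv bfjo
Hunk 3: at line 3 remove [huze,gpvob,hyvz] add [kpsha,xzenb] -> 7 lines: uvel hhstf iizjj kpsha xzenb jpmsv bfjo
Hunk 4: at line 1 remove [iizjj,kpsha,xzenb] add [bmoc,rkp,wgbll] -> 7 lines: uvel hhstf bmoc rkp wgbll jpmsv bfjo
Hunk 5: at line 2 remove [bmoc,rkp,wgbll] add [cnqed] -> 5 lines: uvel hhstf cnqed jpmsv bfjo
Hunk 6: at line 1 remove [cnqed] add [jfyw] -> 5 lines: uvel hhstf jfyw jpmsv bfjo
Final line count: 5

Answer: 5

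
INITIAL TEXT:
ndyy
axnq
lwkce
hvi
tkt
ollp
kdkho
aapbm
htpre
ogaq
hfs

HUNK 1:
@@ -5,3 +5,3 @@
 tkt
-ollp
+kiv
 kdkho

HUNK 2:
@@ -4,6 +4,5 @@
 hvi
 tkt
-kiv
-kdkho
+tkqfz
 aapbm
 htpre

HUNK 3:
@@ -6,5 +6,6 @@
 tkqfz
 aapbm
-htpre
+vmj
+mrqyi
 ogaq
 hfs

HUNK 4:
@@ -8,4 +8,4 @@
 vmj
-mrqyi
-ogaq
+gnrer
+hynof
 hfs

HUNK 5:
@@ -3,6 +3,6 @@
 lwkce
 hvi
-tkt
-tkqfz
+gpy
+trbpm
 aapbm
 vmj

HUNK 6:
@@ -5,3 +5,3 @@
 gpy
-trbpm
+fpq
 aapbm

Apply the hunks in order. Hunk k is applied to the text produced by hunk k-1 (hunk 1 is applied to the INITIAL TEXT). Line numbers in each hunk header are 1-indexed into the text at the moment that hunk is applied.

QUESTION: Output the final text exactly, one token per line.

Answer: ndyy
axnq
lwkce
hvi
gpy
fpq
aapbm
vmj
gnrer
hynof
hfs

Derivation:
Hunk 1: at line 5 remove [ollp] add [kiv] -> 11 lines: ndyy axnq lwkce hvi tkt kiv kdkho aapbm htpre ogaq hfs
Hunk 2: at line 4 remove [kiv,kdkho] add [tkqfz] -> 10 lines: ndyy axnq lwkce hvi tkt tkqfz aapbm htpre ogaq hfs
Hunk 3: at line 6 remove [htpre] add [vmj,mrqyi] -> 11 lines: ndyy axnq lwkce hvi tkt tkqfz aapbm vmj mrqyi ogaq hfs
Hunk 4: at line 8 remove [mrqyi,ogaq] add [gnrer,hynof] -> 11 lines: ndyy axnq lwkce hvi tkt tkqfz aapbm vmj gnrer hynof hfs
Hunk 5: at line 3 remove [tkt,tkqfz] add [gpy,trbpm] -> 11 lines: ndyy axnq lwkce hvi gpy trbpm aapbm vmj gnrer hynof hfs
Hunk 6: at line 5 remove [trbpm] add [fpq] -> 11 lines: ndyy axnq lwkce hvi gpy fpq aapbm vmj gnrer hynof hfs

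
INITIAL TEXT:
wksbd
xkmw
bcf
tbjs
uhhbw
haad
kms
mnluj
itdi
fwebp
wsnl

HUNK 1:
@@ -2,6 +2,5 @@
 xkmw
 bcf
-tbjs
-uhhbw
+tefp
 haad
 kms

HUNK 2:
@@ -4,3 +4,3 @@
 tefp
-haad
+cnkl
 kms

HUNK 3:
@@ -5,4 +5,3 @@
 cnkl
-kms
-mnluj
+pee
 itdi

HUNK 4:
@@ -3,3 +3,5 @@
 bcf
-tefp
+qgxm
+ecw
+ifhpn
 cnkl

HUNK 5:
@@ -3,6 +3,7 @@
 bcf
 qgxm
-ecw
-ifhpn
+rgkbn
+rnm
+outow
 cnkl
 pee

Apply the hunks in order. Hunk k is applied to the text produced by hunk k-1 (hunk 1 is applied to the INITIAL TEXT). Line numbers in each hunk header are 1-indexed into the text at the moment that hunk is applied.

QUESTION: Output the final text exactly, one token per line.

Answer: wksbd
xkmw
bcf
qgxm
rgkbn
rnm
outow
cnkl
pee
itdi
fwebp
wsnl

Derivation:
Hunk 1: at line 2 remove [tbjs,uhhbw] add [tefp] -> 10 lines: wksbd xkmw bcf tefp haad kms mnluj itdi fwebp wsnl
Hunk 2: at line 4 remove [haad] add [cnkl] -> 10 lines: wksbd xkmw bcf tefp cnkl kms mnluj itdi fwebp wsnl
Hunk 3: at line 5 remove [kms,mnluj] add [pee] -> 9 lines: wksbd xkmw bcf tefp cnkl pee itdi fwebp wsnl
Hunk 4: at line 3 remove [tefp] add [qgxm,ecw,ifhpn] -> 11 lines: wksbd xkmw bcf qgxm ecw ifhpn cnkl pee itdi fwebp wsnl
Hunk 5: at line 3 remove [ecw,ifhpn] add [rgkbn,rnm,outow] -> 12 lines: wksbd xkmw bcf qgxm rgkbn rnm outow cnkl pee itdi fwebp wsnl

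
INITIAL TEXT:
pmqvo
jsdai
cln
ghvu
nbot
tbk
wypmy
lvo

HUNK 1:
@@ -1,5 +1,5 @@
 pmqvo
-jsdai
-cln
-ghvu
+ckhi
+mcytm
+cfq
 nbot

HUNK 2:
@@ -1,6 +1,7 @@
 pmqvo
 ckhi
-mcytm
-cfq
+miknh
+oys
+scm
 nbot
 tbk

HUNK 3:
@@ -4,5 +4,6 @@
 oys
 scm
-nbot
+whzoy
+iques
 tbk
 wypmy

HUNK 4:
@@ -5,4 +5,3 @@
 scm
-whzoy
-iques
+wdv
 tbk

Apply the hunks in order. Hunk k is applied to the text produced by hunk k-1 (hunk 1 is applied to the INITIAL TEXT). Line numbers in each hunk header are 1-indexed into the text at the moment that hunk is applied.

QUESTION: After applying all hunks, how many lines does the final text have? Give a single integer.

Hunk 1: at line 1 remove [jsdai,cln,ghvu] add [ckhi,mcytm,cfq] -> 8 lines: pmqvo ckhi mcytm cfq nbot tbk wypmy lvo
Hunk 2: at line 1 remove [mcytm,cfq] add [miknh,oys,scm] -> 9 lines: pmqvo ckhi miknh oys scm nbot tbk wypmy lvo
Hunk 3: at line 4 remove [nbot] add [whzoy,iques] -> 10 lines: pmqvo ckhi miknh oys scm whzoy iques tbk wypmy lvo
Hunk 4: at line 5 remove [whzoy,iques] add [wdv] -> 9 lines: pmqvo ckhi miknh oys scm wdv tbk wypmy lvo
Final line count: 9

Answer: 9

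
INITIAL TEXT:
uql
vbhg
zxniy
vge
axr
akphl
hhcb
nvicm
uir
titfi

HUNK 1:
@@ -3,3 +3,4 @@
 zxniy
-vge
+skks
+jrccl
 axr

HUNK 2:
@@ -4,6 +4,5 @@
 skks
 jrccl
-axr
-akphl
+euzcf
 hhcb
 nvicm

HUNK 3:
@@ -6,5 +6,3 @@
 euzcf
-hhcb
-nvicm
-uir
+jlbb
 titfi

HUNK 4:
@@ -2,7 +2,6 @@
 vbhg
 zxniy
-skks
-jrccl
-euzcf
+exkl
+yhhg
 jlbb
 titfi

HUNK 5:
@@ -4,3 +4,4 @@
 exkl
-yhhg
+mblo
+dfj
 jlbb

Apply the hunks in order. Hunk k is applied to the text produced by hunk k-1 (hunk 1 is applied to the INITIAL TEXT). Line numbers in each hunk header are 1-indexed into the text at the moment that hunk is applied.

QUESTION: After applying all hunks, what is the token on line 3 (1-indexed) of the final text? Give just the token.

Answer: zxniy

Derivation:
Hunk 1: at line 3 remove [vge] add [skks,jrccl] -> 11 lines: uql vbhg zxniy skks jrccl axr akphl hhcb nvicm uir titfi
Hunk 2: at line 4 remove [axr,akphl] add [euzcf] -> 10 lines: uql vbhg zxniy skks jrccl euzcf hhcb nvicm uir titfi
Hunk 3: at line 6 remove [hhcb,nvicm,uir] add [jlbb] -> 8 lines: uql vbhg zxniy skks jrccl euzcf jlbb titfi
Hunk 4: at line 2 remove [skks,jrccl,euzcf] add [exkl,yhhg] -> 7 lines: uql vbhg zxniy exkl yhhg jlbb titfi
Hunk 5: at line 4 remove [yhhg] add [mblo,dfj] -> 8 lines: uql vbhg zxniy exkl mblo dfj jlbb titfi
Final line 3: zxniy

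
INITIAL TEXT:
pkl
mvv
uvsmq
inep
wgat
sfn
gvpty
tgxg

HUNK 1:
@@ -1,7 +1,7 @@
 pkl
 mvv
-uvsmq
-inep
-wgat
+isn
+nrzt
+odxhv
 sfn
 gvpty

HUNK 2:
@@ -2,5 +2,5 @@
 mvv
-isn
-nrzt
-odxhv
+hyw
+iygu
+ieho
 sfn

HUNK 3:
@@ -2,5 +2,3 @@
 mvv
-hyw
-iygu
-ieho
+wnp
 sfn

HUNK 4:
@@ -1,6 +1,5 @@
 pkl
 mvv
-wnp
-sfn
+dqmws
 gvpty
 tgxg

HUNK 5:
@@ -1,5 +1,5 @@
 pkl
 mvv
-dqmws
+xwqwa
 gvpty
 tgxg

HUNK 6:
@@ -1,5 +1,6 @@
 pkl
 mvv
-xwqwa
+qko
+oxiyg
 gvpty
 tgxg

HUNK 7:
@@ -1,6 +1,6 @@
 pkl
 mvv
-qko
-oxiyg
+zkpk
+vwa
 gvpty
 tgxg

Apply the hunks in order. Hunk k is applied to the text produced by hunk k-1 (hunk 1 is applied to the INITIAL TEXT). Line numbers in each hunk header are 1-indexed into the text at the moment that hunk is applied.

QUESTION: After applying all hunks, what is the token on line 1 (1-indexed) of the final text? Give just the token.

Answer: pkl

Derivation:
Hunk 1: at line 1 remove [uvsmq,inep,wgat] add [isn,nrzt,odxhv] -> 8 lines: pkl mvv isn nrzt odxhv sfn gvpty tgxg
Hunk 2: at line 2 remove [isn,nrzt,odxhv] add [hyw,iygu,ieho] -> 8 lines: pkl mvv hyw iygu ieho sfn gvpty tgxg
Hunk 3: at line 2 remove [hyw,iygu,ieho] add [wnp] -> 6 lines: pkl mvv wnp sfn gvpty tgxg
Hunk 4: at line 1 remove [wnp,sfn] add [dqmws] -> 5 lines: pkl mvv dqmws gvpty tgxg
Hunk 5: at line 1 remove [dqmws] add [xwqwa] -> 5 lines: pkl mvv xwqwa gvpty tgxg
Hunk 6: at line 1 remove [xwqwa] add [qko,oxiyg] -> 6 lines: pkl mvv qko oxiyg gvpty tgxg
Hunk 7: at line 1 remove [qko,oxiyg] add [zkpk,vwa] -> 6 lines: pkl mvv zkpk vwa gvpty tgxg
Final line 1: pkl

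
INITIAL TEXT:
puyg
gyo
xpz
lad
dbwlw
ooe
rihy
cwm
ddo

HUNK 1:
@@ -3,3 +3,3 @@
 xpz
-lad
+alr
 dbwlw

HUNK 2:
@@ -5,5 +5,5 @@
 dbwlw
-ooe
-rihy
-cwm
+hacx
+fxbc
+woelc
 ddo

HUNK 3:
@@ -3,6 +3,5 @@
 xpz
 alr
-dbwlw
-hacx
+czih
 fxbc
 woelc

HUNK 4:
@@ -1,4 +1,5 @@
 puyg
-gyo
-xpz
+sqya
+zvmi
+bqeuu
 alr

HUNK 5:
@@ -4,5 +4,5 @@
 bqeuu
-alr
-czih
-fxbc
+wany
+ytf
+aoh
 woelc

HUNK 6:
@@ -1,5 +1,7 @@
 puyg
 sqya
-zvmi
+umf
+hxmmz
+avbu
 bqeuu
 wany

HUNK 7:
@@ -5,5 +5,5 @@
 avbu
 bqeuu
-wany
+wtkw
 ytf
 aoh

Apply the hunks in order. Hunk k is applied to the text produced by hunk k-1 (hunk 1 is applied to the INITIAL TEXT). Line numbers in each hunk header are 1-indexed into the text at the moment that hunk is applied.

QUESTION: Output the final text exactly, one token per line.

Hunk 1: at line 3 remove [lad] add [alr] -> 9 lines: puyg gyo xpz alr dbwlw ooe rihy cwm ddo
Hunk 2: at line 5 remove [ooe,rihy,cwm] add [hacx,fxbc,woelc] -> 9 lines: puyg gyo xpz alr dbwlw hacx fxbc woelc ddo
Hunk 3: at line 3 remove [dbwlw,hacx] add [czih] -> 8 lines: puyg gyo xpz alr czih fxbc woelc ddo
Hunk 4: at line 1 remove [gyo,xpz] add [sqya,zvmi,bqeuu] -> 9 lines: puyg sqya zvmi bqeuu alr czih fxbc woelc ddo
Hunk 5: at line 4 remove [alr,czih,fxbc] add [wany,ytf,aoh] -> 9 lines: puyg sqya zvmi bqeuu wany ytf aoh woelc ddo
Hunk 6: at line 1 remove [zvmi] add [umf,hxmmz,avbu] -> 11 lines: puyg sqya umf hxmmz avbu bqeuu wany ytf aoh woelc ddo
Hunk 7: at line 5 remove [wany] add [wtkw] -> 11 lines: puyg sqya umf hxmmz avbu bqeuu wtkw ytf aoh woelc ddo

Answer: puyg
sqya
umf
hxmmz
avbu
bqeuu
wtkw
ytf
aoh
woelc
ddo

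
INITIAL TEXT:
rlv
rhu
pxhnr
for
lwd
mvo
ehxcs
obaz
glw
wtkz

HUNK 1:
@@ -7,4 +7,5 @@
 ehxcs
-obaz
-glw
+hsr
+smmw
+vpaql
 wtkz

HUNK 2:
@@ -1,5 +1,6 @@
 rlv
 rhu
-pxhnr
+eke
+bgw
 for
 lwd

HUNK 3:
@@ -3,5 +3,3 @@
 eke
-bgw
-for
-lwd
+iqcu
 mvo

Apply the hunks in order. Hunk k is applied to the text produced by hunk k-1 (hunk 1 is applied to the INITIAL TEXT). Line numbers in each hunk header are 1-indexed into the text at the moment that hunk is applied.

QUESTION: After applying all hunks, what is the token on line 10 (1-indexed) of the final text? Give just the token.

Answer: wtkz

Derivation:
Hunk 1: at line 7 remove [obaz,glw] add [hsr,smmw,vpaql] -> 11 lines: rlv rhu pxhnr for lwd mvo ehxcs hsr smmw vpaql wtkz
Hunk 2: at line 1 remove [pxhnr] add [eke,bgw] -> 12 lines: rlv rhu eke bgw for lwd mvo ehxcs hsr smmw vpaql wtkz
Hunk 3: at line 3 remove [bgw,for,lwd] add [iqcu] -> 10 lines: rlv rhu eke iqcu mvo ehxcs hsr smmw vpaql wtkz
Final line 10: wtkz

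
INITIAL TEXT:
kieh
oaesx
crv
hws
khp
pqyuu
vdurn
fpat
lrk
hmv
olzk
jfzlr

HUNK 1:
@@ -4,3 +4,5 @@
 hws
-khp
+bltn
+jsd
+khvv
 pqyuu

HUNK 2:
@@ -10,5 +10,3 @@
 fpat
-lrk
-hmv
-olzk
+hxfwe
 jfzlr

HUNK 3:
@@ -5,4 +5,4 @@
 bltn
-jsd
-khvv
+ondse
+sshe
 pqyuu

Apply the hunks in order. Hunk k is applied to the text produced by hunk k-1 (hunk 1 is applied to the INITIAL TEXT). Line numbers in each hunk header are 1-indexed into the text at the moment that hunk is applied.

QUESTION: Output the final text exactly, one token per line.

Answer: kieh
oaesx
crv
hws
bltn
ondse
sshe
pqyuu
vdurn
fpat
hxfwe
jfzlr

Derivation:
Hunk 1: at line 4 remove [khp] add [bltn,jsd,khvv] -> 14 lines: kieh oaesx crv hws bltn jsd khvv pqyuu vdurn fpat lrk hmv olzk jfzlr
Hunk 2: at line 10 remove [lrk,hmv,olzk] add [hxfwe] -> 12 lines: kieh oaesx crv hws bltn jsd khvv pqyuu vdurn fpat hxfwe jfzlr
Hunk 3: at line 5 remove [jsd,khvv] add [ondse,sshe] -> 12 lines: kieh oaesx crv hws bltn ondse sshe pqyuu vdurn fpat hxfwe jfzlr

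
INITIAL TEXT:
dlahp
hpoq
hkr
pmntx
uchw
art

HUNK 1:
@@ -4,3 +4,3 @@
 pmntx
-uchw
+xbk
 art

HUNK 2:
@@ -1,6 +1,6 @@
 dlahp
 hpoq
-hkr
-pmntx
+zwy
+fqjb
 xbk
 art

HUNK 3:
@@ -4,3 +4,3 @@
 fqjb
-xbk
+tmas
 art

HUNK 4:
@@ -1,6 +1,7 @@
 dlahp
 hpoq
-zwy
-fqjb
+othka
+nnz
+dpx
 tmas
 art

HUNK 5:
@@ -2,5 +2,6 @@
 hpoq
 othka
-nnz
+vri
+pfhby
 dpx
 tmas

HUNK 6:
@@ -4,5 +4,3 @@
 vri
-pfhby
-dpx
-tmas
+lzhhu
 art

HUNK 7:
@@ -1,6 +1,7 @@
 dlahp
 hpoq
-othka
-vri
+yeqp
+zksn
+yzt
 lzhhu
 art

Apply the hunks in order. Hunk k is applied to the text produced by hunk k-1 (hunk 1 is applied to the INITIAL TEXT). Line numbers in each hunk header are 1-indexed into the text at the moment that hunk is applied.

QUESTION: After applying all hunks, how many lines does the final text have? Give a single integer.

Answer: 7

Derivation:
Hunk 1: at line 4 remove [uchw] add [xbk] -> 6 lines: dlahp hpoq hkr pmntx xbk art
Hunk 2: at line 1 remove [hkr,pmntx] add [zwy,fqjb] -> 6 lines: dlahp hpoq zwy fqjb xbk art
Hunk 3: at line 4 remove [xbk] add [tmas] -> 6 lines: dlahp hpoq zwy fqjb tmas art
Hunk 4: at line 1 remove [zwy,fqjb] add [othka,nnz,dpx] -> 7 lines: dlahp hpoq othka nnz dpx tmas art
Hunk 5: at line 2 remove [nnz] add [vri,pfhby] -> 8 lines: dlahp hpoq othka vri pfhby dpx tmas art
Hunk 6: at line 4 remove [pfhby,dpx,tmas] add [lzhhu] -> 6 lines: dlahp hpoq othka vri lzhhu art
Hunk 7: at line 1 remove [othka,vri] add [yeqp,zksn,yzt] -> 7 lines: dlahp hpoq yeqp zksn yzt lzhhu art
Final line count: 7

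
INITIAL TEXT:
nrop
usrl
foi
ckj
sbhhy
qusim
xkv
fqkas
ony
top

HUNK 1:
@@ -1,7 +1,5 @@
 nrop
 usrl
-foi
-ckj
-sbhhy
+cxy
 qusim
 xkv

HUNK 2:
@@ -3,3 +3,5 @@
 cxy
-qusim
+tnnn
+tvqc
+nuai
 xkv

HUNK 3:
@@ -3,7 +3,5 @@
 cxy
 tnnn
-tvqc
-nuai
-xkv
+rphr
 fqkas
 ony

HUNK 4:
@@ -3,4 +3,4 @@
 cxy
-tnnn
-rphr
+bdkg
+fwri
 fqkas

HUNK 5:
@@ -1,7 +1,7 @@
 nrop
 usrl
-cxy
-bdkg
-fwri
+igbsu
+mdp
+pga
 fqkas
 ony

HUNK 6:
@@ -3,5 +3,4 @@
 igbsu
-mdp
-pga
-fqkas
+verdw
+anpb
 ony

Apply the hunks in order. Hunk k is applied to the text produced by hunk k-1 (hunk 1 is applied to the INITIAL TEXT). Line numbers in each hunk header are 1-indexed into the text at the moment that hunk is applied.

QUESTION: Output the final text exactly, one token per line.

Hunk 1: at line 1 remove [foi,ckj,sbhhy] add [cxy] -> 8 lines: nrop usrl cxy qusim xkv fqkas ony top
Hunk 2: at line 3 remove [qusim] add [tnnn,tvqc,nuai] -> 10 lines: nrop usrl cxy tnnn tvqc nuai xkv fqkas ony top
Hunk 3: at line 3 remove [tvqc,nuai,xkv] add [rphr] -> 8 lines: nrop usrl cxy tnnn rphr fqkas ony top
Hunk 4: at line 3 remove [tnnn,rphr] add [bdkg,fwri] -> 8 lines: nrop usrl cxy bdkg fwri fqkas ony top
Hunk 5: at line 1 remove [cxy,bdkg,fwri] add [igbsu,mdp,pga] -> 8 lines: nrop usrl igbsu mdp pga fqkas ony top
Hunk 6: at line 3 remove [mdp,pga,fqkas] add [verdw,anpb] -> 7 lines: nrop usrl igbsu verdw anpb ony top

Answer: nrop
usrl
igbsu
verdw
anpb
ony
top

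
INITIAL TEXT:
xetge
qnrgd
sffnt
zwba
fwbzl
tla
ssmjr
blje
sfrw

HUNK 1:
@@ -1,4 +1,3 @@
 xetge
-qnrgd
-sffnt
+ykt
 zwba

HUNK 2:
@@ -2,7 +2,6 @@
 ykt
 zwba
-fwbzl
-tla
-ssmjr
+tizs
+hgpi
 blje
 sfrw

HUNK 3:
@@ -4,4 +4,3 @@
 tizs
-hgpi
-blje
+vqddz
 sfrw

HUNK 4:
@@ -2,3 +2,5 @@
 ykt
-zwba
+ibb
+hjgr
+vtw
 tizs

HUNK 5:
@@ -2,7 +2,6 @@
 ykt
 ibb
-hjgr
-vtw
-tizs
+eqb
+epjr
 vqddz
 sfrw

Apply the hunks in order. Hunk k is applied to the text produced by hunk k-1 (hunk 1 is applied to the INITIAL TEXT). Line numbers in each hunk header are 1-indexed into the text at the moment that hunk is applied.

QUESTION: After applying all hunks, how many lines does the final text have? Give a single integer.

Hunk 1: at line 1 remove [qnrgd,sffnt] add [ykt] -> 8 lines: xetge ykt zwba fwbzl tla ssmjr blje sfrw
Hunk 2: at line 2 remove [fwbzl,tla,ssmjr] add [tizs,hgpi] -> 7 lines: xetge ykt zwba tizs hgpi blje sfrw
Hunk 3: at line 4 remove [hgpi,blje] add [vqddz] -> 6 lines: xetge ykt zwba tizs vqddz sfrw
Hunk 4: at line 2 remove [zwba] add [ibb,hjgr,vtw] -> 8 lines: xetge ykt ibb hjgr vtw tizs vqddz sfrw
Hunk 5: at line 2 remove [hjgr,vtw,tizs] add [eqb,epjr] -> 7 lines: xetge ykt ibb eqb epjr vqddz sfrw
Final line count: 7

Answer: 7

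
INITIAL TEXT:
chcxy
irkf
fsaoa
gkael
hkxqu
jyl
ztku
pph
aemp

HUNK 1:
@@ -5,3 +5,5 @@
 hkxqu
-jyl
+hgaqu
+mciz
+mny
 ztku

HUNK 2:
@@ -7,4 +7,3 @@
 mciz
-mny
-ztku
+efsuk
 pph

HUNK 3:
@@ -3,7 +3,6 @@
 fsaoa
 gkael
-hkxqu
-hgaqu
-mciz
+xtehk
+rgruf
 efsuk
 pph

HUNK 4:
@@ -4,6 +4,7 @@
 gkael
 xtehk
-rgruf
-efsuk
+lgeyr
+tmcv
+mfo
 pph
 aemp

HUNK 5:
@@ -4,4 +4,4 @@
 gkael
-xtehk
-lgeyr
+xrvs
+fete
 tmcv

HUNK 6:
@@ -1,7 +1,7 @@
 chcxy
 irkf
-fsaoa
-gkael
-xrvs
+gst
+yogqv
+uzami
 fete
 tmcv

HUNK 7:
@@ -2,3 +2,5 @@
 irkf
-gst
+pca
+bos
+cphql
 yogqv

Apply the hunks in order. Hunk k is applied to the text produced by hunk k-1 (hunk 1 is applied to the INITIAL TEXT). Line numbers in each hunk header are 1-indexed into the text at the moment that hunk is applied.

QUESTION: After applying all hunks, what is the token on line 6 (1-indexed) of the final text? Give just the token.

Hunk 1: at line 5 remove [jyl] add [hgaqu,mciz,mny] -> 11 lines: chcxy irkf fsaoa gkael hkxqu hgaqu mciz mny ztku pph aemp
Hunk 2: at line 7 remove [mny,ztku] add [efsuk] -> 10 lines: chcxy irkf fsaoa gkael hkxqu hgaqu mciz efsuk pph aemp
Hunk 3: at line 3 remove [hkxqu,hgaqu,mciz] add [xtehk,rgruf] -> 9 lines: chcxy irkf fsaoa gkael xtehk rgruf efsuk pph aemp
Hunk 4: at line 4 remove [rgruf,efsuk] add [lgeyr,tmcv,mfo] -> 10 lines: chcxy irkf fsaoa gkael xtehk lgeyr tmcv mfo pph aemp
Hunk 5: at line 4 remove [xtehk,lgeyr] add [xrvs,fete] -> 10 lines: chcxy irkf fsaoa gkael xrvs fete tmcv mfo pph aemp
Hunk 6: at line 1 remove [fsaoa,gkael,xrvs] add [gst,yogqv,uzami] -> 10 lines: chcxy irkf gst yogqv uzami fete tmcv mfo pph aemp
Hunk 7: at line 2 remove [gst] add [pca,bos,cphql] -> 12 lines: chcxy irkf pca bos cphql yogqv uzami fete tmcv mfo pph aemp
Final line 6: yogqv

Answer: yogqv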